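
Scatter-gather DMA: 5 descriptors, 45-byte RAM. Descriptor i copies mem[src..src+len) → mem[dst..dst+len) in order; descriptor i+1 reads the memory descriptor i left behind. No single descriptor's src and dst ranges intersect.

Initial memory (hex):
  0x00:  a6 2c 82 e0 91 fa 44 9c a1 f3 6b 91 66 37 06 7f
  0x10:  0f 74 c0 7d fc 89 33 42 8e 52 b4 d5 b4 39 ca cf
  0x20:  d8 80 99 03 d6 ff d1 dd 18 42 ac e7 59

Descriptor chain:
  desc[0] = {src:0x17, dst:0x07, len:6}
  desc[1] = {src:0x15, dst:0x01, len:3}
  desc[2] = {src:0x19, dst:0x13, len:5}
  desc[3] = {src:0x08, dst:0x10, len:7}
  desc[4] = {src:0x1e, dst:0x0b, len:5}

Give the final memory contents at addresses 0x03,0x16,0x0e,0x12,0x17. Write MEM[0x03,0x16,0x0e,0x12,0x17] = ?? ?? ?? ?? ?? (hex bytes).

D0: mem[0x07..0x0c] <- [42 8e 52 b4 d5 b4]
D1: mem[0x01..0x03] <- [89 33 42]
D2: mem[0x13..0x17] <- [52 b4 d5 b4 39]
D3: mem[0x10..0x16] <- [8e 52 b4 d5 b4 37 06]
D4: mem[0x0b..0x0f] <- [ca cf d8 80 99]
query mem[0x03]=0x42, mem[0x16]=0x06, mem[0x0e]=0x80, mem[0x12]=0xb4, mem[0x17]=0x39

MEM[0x03,0x16,0x0e,0x12,0x17] = 42 06 80 b4 39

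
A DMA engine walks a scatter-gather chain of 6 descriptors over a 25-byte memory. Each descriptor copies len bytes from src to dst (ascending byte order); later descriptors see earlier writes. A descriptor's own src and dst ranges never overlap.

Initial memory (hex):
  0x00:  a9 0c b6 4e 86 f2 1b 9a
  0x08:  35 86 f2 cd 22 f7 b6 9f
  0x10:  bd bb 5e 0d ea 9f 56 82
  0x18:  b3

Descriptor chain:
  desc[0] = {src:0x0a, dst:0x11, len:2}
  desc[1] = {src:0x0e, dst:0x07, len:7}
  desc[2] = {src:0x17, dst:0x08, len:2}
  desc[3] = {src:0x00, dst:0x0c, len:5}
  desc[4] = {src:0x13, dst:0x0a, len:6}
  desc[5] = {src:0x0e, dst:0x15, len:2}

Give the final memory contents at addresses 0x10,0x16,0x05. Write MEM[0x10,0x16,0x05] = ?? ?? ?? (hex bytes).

D0: mem[0x11..0x12] <- [f2 cd]
D1: mem[0x07..0x0d] <- [b6 9f bd f2 cd 0d ea]
D2: mem[0x08..0x09] <- [82 b3]
D3: mem[0x0c..0x10] <- [a9 0c b6 4e 86]
D4: mem[0x0a..0x0f] <- [0d ea 9f 56 82 b3]
D5: mem[0x15..0x16] <- [82 b3]
query mem[0x10]=0x86, mem[0x16]=0xb3, mem[0x05]=0xf2

MEM[0x10,0x16,0x05] = 86 b3 f2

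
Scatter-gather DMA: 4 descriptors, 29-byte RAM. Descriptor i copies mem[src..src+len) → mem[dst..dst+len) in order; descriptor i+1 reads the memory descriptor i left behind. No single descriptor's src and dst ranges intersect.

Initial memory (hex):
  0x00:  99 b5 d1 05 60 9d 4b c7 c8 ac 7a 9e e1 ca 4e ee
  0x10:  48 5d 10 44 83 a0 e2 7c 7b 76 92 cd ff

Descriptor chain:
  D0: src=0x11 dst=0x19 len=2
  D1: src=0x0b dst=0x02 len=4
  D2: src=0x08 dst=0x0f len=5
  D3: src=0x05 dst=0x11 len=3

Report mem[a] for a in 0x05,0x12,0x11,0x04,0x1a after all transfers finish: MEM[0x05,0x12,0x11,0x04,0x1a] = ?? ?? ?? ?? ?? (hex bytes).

[0] 0x11->0x19 len=2 : 5d 10
[1] 0x0b->0x02 len=4 : 9e e1 ca 4e
[2] 0x08->0x0f len=5 : c8 ac 7a 9e e1
[3] 0x05->0x11 len=3 : 4e 4b c7
query mem[0x05]=0x4e, mem[0x12]=0x4b, mem[0x11]=0x4e, mem[0x04]=0xca, mem[0x1a]=0x10

MEM[0x05,0x12,0x11,0x04,0x1a] = 4e 4b 4e ca 10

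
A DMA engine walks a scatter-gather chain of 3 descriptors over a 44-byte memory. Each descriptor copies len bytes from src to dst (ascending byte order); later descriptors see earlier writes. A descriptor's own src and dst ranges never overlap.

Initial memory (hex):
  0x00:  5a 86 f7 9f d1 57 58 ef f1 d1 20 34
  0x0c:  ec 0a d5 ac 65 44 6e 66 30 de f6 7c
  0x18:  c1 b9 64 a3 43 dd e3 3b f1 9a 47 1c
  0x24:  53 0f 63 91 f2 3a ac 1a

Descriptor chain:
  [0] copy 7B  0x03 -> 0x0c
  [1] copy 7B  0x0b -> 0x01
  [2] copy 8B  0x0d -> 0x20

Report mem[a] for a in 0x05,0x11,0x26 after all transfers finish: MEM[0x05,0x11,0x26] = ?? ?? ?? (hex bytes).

MEM[0x05,0x11,0x26] = 58 f1 66

#0 dst[0x0c+7] := {0x9f,0xd1,0x57,0x58,0xef,0xf1,0xd1}
#1 dst[0x01+7] := {0x34,0x9f,0xd1,0x57,0x58,0xef,0xf1}
#2 dst[0x20+8] := {0xd1,0x57,0x58,0xef,0xf1,0xd1,0x66,0x30}
query mem[0x05]=0x58, mem[0x11]=0xf1, mem[0x26]=0x66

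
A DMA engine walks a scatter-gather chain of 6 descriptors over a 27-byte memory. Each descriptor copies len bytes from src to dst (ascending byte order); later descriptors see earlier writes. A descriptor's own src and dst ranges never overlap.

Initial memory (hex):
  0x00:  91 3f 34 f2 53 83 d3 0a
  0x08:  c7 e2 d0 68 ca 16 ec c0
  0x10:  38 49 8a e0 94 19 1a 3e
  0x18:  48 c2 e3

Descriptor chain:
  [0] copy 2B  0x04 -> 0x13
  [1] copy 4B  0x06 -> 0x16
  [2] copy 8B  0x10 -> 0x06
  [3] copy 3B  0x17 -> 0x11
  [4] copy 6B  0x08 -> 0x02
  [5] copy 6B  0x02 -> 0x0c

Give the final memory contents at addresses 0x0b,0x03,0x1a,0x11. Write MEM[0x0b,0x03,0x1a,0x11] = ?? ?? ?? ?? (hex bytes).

MEM[0x0b,0x03,0x1a,0x11] = 19 53 e3 0a

D0: mem[0x13..0x14] <- [53 83]
D1: mem[0x16..0x19] <- [d3 0a c7 e2]
D2: mem[0x06..0x0d] <- [38 49 8a 53 83 19 d3 0a]
D3: mem[0x11..0x13] <- [0a c7 e2]
D4: mem[0x02..0x07] <- [8a 53 83 19 d3 0a]
D5: mem[0x0c..0x11] <- [8a 53 83 19 d3 0a]
query mem[0x0b]=0x19, mem[0x03]=0x53, mem[0x1a]=0xe3, mem[0x11]=0x0a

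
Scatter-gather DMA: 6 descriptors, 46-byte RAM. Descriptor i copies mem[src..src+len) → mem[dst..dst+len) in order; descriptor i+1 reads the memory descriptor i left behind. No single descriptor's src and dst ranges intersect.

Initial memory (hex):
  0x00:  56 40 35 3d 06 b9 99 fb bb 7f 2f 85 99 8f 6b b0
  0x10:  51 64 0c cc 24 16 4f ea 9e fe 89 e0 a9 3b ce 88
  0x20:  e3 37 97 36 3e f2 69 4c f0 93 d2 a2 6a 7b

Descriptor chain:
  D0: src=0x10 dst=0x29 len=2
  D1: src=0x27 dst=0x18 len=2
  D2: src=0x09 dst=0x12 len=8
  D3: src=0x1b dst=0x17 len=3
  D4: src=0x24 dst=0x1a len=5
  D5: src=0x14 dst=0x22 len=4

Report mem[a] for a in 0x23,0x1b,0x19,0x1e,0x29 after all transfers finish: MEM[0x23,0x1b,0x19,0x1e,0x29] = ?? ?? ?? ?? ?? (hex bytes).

  after D0: wrote 2B at 0x29 = 5164
  after D1: wrote 2B at 0x18 = 4cf0
  after D2: wrote 8B at 0x12 = 7f2f85998f6bb051
  after D3: wrote 3B at 0x17 = e0a93b
  after D4: wrote 5B at 0x1a = 3ef2694cf0
  after D5: wrote 4B at 0x22 = 85998fe0
query mem[0x23]=0x99, mem[0x1b]=0xf2, mem[0x19]=0x3b, mem[0x1e]=0xf0, mem[0x29]=0x51

MEM[0x23,0x1b,0x19,0x1e,0x29] = 99 f2 3b f0 51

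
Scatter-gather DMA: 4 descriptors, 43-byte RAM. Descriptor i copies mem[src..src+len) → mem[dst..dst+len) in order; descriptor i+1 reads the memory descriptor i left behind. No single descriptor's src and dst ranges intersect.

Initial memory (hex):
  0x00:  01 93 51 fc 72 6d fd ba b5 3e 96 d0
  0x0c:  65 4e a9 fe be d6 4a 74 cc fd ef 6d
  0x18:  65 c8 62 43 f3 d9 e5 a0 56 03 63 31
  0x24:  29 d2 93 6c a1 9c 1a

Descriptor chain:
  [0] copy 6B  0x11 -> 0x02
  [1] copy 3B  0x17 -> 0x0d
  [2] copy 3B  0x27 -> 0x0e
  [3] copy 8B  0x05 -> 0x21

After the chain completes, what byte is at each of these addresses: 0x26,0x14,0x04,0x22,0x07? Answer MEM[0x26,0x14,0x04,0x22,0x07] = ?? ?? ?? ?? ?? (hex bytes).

#0 dst[0x02+6] := {0xd6,0x4a,0x74,0xcc,0xfd,0xef}
#1 dst[0x0d+3] := {0x6d,0x65,0xc8}
#2 dst[0x0e+3] := {0x6c,0xa1,0x9c}
#3 dst[0x21+8] := {0xcc,0xfd,0xef,0xb5,0x3e,0x96,0xd0,0x65}
query mem[0x26]=0x96, mem[0x14]=0xcc, mem[0x04]=0x74, mem[0x22]=0xfd, mem[0x07]=0xef

MEM[0x26,0x14,0x04,0x22,0x07] = 96 cc 74 fd ef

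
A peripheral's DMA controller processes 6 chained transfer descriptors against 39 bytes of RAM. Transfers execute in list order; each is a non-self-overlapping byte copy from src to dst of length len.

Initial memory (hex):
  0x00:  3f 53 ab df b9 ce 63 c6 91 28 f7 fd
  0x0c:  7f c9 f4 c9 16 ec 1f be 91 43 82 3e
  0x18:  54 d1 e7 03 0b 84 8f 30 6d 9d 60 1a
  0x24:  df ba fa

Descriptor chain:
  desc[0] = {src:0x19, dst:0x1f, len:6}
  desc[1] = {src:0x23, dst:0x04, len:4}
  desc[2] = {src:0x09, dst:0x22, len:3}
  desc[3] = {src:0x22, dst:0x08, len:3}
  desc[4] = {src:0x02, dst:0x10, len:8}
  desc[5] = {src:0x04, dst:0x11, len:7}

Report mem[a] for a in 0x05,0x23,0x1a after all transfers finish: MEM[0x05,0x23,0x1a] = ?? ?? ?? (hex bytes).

MEM[0x05,0x23,0x1a] = 8f f7 e7

#0 dst[0x1f+6] := {0xd1,0xe7,0x03,0x0b,0x84,0x8f}
#1 dst[0x04+4] := {0x84,0x8f,0xba,0xfa}
#2 dst[0x22+3] := {0x28,0xf7,0xfd}
#3 dst[0x08+3] := {0x28,0xf7,0xfd}
#4 dst[0x10+8] := {0xab,0xdf,0x84,0x8f,0xba,0xfa,0x28,0xf7}
#5 dst[0x11+7] := {0x84,0x8f,0xba,0xfa,0x28,0xf7,0xfd}
query mem[0x05]=0x8f, mem[0x23]=0xf7, mem[0x1a]=0xe7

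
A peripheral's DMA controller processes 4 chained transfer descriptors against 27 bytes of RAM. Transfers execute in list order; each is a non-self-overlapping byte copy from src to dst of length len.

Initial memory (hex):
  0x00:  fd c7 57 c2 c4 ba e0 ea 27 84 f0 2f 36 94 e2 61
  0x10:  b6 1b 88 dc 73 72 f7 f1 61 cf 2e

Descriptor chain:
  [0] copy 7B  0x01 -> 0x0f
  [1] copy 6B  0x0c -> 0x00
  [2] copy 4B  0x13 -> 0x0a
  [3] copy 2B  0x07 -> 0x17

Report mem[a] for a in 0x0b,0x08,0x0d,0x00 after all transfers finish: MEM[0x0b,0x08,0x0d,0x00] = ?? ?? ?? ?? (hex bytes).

MEM[0x0b,0x08,0x0d,0x00] = e0 27 f7 36

#0 dst[0x0f+7] := {0xc7,0x57,0xc2,0xc4,0xba,0xe0,0xea}
#1 dst[0x00+6] := {0x36,0x94,0xe2,0xc7,0x57,0xc2}
#2 dst[0x0a+4] := {0xba,0xe0,0xea,0xf7}
#3 dst[0x17+2] := {0xea,0x27}
query mem[0x0b]=0xe0, mem[0x08]=0x27, mem[0x0d]=0xf7, mem[0x00]=0x36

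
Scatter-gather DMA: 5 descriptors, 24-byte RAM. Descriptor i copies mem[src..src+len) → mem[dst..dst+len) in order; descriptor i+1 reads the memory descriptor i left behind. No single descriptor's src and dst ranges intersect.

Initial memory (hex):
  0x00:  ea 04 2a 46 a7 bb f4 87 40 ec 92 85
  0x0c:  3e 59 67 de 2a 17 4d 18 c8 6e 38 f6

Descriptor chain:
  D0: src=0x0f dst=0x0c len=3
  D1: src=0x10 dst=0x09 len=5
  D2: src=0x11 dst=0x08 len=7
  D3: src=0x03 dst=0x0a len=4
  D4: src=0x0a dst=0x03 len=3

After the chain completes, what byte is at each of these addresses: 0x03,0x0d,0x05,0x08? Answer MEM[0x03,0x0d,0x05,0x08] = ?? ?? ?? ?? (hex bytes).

  after D0: wrote 3B at 0x0c = de2a17
  after D1: wrote 5B at 0x09 = 2a174d18c8
  after D2: wrote 7B at 0x08 = 174d18c86e38f6
  after D3: wrote 4B at 0x0a = 46a7bbf4
  after D4: wrote 3B at 0x03 = 46a7bb
query mem[0x03]=0x46, mem[0x0d]=0xf4, mem[0x05]=0xbb, mem[0x08]=0x17

MEM[0x03,0x0d,0x05,0x08] = 46 f4 bb 17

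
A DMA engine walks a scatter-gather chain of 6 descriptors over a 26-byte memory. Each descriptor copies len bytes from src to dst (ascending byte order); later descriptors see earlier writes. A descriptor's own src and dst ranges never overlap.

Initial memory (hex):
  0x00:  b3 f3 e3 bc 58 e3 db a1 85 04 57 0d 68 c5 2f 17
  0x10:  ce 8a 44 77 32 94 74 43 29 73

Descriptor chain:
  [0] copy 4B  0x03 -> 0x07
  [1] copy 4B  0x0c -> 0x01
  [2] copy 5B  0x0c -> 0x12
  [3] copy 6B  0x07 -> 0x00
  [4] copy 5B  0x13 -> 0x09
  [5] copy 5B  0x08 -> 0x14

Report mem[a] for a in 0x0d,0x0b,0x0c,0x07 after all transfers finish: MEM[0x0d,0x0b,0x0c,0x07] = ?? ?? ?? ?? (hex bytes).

D0: mem[0x07..0x0a] <- [bc 58 e3 db]
D1: mem[0x01..0x04] <- [68 c5 2f 17]
D2: mem[0x12..0x16] <- [68 c5 2f 17 ce]
D3: mem[0x00..0x05] <- [bc 58 e3 db 0d 68]
D4: mem[0x09..0x0d] <- [c5 2f 17 ce 43]
D5: mem[0x14..0x18] <- [58 c5 2f 17 ce]
query mem[0x0d]=0x43, mem[0x0b]=0x17, mem[0x0c]=0xce, mem[0x07]=0xbc

MEM[0x0d,0x0b,0x0c,0x07] = 43 17 ce bc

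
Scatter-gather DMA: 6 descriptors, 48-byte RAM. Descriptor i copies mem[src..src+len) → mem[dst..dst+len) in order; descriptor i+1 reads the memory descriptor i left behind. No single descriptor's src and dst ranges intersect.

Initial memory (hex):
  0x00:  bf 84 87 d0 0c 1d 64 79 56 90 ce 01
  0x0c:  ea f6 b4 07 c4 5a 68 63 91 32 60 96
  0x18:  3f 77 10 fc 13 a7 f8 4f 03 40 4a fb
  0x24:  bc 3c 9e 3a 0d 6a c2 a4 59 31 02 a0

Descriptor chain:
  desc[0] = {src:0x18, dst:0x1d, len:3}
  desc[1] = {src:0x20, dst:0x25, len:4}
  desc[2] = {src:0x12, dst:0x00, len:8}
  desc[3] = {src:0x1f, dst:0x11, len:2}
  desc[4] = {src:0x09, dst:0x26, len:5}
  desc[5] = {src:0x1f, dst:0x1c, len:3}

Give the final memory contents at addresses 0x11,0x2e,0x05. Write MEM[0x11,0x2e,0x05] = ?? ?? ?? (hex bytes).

  after D0: wrote 3B at 0x1d = 3f7710
  after D1: wrote 4B at 0x25 = 03404afb
  after D2: wrote 8B at 0x00 = 6863913260963f77
  after D3: wrote 2B at 0x11 = 1003
  after D4: wrote 5B at 0x26 = 90ce01eaf6
  after D5: wrote 3B at 0x1c = 100340
query mem[0x11]=0x10, mem[0x2e]=0x02, mem[0x05]=0x96

MEM[0x11,0x2e,0x05] = 10 02 96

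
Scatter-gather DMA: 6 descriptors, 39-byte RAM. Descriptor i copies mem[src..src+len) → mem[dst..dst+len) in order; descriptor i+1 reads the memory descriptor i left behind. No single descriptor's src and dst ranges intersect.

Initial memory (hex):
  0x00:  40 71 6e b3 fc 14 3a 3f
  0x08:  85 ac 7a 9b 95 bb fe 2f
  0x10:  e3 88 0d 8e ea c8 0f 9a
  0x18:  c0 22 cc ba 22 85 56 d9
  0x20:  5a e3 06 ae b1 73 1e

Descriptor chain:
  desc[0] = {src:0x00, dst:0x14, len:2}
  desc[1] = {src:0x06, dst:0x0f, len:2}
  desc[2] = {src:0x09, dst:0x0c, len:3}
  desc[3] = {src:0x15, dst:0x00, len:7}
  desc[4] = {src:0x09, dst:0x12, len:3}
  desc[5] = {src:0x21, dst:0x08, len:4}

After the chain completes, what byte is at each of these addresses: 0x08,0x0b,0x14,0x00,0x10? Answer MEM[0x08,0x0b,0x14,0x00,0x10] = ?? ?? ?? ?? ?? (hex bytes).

D0: mem[0x14..0x15] <- [40 71]
D1: mem[0x0f..0x10] <- [3a 3f]
D2: mem[0x0c..0x0e] <- [ac 7a 9b]
D3: mem[0x00..0x06] <- [71 0f 9a c0 22 cc ba]
D4: mem[0x12..0x14] <- [ac 7a 9b]
D5: mem[0x08..0x0b] <- [e3 06 ae b1]
query mem[0x08]=0xe3, mem[0x0b]=0xb1, mem[0x14]=0x9b, mem[0x00]=0x71, mem[0x10]=0x3f

MEM[0x08,0x0b,0x14,0x00,0x10] = e3 b1 9b 71 3f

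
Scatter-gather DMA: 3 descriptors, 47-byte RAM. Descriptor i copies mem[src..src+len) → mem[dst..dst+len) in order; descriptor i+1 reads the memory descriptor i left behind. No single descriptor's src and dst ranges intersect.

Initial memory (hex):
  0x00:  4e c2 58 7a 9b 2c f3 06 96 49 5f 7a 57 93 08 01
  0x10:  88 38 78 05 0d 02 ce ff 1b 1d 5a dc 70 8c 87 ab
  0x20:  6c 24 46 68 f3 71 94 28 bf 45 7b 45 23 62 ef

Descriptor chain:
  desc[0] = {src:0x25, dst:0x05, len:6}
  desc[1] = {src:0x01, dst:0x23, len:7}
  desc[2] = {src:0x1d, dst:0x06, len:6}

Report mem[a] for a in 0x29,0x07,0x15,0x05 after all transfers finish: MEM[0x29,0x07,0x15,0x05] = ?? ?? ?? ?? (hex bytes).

MEM[0x29,0x07,0x15,0x05] = 28 87 02 71

#0 dst[0x05+6] := {0x71,0x94,0x28,0xbf,0x45,0x7b}
#1 dst[0x23+7] := {0xc2,0x58,0x7a,0x9b,0x71,0x94,0x28}
#2 dst[0x06+6] := {0x8c,0x87,0xab,0x6c,0x24,0x46}
query mem[0x29]=0x28, mem[0x07]=0x87, mem[0x15]=0x02, mem[0x05]=0x71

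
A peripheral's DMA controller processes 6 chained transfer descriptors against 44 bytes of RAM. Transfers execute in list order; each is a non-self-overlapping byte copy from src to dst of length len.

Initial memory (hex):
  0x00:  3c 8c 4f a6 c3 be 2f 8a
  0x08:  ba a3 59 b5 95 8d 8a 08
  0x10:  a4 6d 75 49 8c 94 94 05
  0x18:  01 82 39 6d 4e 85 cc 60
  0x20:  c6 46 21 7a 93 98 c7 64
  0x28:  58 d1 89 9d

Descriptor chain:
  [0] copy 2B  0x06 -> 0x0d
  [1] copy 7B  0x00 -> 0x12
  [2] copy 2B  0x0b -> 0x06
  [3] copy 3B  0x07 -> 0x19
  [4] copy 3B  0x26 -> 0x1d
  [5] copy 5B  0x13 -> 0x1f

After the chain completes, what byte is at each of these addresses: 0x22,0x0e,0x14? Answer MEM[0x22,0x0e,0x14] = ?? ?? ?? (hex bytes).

MEM[0x22,0x0e,0x14] = c3 8a 4f

[0] 0x06->0x0d len=2 : 2f 8a
[1] 0x00->0x12 len=7 : 3c 8c 4f a6 c3 be 2f
[2] 0x0b->0x06 len=2 : b5 95
[3] 0x07->0x19 len=3 : 95 ba a3
[4] 0x26->0x1d len=3 : c7 64 58
[5] 0x13->0x1f len=5 : 8c 4f a6 c3 be
query mem[0x22]=0xc3, mem[0x0e]=0x8a, mem[0x14]=0x4f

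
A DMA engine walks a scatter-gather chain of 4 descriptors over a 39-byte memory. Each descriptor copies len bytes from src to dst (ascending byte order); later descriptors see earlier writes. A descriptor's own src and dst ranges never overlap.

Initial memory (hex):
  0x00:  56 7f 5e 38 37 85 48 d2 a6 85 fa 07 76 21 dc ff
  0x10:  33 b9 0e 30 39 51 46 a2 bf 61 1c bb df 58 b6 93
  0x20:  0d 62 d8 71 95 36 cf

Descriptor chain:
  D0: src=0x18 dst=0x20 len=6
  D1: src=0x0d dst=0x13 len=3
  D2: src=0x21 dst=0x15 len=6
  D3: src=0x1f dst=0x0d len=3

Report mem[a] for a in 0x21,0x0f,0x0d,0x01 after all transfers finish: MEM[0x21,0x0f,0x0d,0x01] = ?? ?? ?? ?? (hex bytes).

#0 dst[0x20+6] := {0xbf,0x61,0x1c,0xbb,0xdf,0x58}
#1 dst[0x13+3] := {0x21,0xdc,0xff}
#2 dst[0x15+6] := {0x61,0x1c,0xbb,0xdf,0x58,0xcf}
#3 dst[0x0d+3] := {0x93,0xbf,0x61}
query mem[0x21]=0x61, mem[0x0f]=0x61, mem[0x0d]=0x93, mem[0x01]=0x7f

MEM[0x21,0x0f,0x0d,0x01] = 61 61 93 7f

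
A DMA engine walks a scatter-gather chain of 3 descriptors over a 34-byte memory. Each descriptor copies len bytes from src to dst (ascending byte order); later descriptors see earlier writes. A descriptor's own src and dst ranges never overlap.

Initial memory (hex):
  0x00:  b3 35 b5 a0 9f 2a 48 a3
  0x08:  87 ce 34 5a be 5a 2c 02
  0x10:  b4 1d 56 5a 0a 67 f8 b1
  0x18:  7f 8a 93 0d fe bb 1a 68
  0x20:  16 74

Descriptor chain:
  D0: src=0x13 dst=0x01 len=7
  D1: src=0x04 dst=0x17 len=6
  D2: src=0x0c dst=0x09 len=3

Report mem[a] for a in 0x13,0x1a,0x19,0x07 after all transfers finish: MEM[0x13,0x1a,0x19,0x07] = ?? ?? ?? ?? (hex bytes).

MEM[0x13,0x1a,0x19,0x07] = 5a 8a 7f 8a

  after D0: wrote 7B at 0x01 = 5a0a67f8b17f8a
  after D1: wrote 6B at 0x17 = f8b17f8a87ce
  after D2: wrote 3B at 0x09 = be5a2c
query mem[0x13]=0x5a, mem[0x1a]=0x8a, mem[0x19]=0x7f, mem[0x07]=0x8a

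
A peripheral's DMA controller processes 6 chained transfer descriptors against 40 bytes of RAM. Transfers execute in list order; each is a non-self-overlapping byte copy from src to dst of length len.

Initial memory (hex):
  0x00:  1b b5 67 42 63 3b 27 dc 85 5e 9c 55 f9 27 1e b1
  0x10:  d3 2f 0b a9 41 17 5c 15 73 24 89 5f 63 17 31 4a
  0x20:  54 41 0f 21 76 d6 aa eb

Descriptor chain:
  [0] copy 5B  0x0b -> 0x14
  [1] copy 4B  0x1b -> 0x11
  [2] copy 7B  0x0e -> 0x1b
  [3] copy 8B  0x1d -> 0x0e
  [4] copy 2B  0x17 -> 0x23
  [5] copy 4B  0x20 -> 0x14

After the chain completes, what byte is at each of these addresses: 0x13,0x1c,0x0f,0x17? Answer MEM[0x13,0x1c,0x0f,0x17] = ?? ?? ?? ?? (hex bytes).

  after D0: wrote 5B at 0x14 = 55f9271eb1
  after D1: wrote 4B at 0x11 = 5f631731
  after D2: wrote 7B at 0x1b = 1eb1d35f631731
  after D3: wrote 8B at 0x0e = d35f6317310f2176
  after D4: wrote 2B at 0x23 = 1eb1
  after D5: wrote 4B at 0x14 = 17310f1e
query mem[0x13]=0x0f, mem[0x1c]=0xb1, mem[0x0f]=0x5f, mem[0x17]=0x1e

MEM[0x13,0x1c,0x0f,0x17] = 0f b1 5f 1e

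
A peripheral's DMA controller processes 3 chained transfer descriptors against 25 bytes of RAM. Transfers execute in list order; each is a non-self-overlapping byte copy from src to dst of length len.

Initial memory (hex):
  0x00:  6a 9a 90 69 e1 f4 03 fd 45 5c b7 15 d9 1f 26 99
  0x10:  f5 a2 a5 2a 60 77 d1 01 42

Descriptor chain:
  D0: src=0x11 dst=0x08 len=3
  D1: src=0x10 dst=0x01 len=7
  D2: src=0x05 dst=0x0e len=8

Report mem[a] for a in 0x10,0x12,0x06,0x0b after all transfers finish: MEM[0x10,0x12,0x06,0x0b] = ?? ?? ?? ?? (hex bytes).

MEM[0x10,0x12,0x06,0x0b] = d1 a5 77 15

[0] 0x11->0x08 len=3 : a2 a5 2a
[1] 0x10->0x01 len=7 : f5 a2 a5 2a 60 77 d1
[2] 0x05->0x0e len=8 : 60 77 d1 a2 a5 2a 15 d9
query mem[0x10]=0xd1, mem[0x12]=0xa5, mem[0x06]=0x77, mem[0x0b]=0x15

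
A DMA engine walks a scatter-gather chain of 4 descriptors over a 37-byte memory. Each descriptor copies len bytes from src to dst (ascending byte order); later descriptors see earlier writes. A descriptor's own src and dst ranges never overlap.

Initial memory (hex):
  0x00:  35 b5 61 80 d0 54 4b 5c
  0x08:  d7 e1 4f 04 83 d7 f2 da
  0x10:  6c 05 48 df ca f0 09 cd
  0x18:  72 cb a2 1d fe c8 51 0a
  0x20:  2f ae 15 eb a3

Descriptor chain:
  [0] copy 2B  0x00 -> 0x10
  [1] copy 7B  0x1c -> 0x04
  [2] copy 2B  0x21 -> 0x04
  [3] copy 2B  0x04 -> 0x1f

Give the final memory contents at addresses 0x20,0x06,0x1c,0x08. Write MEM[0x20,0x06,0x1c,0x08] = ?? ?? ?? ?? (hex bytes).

[0] 0x00->0x10 len=2 : 35 b5
[1] 0x1c->0x04 len=7 : fe c8 51 0a 2f ae 15
[2] 0x21->0x04 len=2 : ae 15
[3] 0x04->0x1f len=2 : ae 15
query mem[0x20]=0x15, mem[0x06]=0x51, mem[0x1c]=0xfe, mem[0x08]=0x2f

MEM[0x20,0x06,0x1c,0x08] = 15 51 fe 2f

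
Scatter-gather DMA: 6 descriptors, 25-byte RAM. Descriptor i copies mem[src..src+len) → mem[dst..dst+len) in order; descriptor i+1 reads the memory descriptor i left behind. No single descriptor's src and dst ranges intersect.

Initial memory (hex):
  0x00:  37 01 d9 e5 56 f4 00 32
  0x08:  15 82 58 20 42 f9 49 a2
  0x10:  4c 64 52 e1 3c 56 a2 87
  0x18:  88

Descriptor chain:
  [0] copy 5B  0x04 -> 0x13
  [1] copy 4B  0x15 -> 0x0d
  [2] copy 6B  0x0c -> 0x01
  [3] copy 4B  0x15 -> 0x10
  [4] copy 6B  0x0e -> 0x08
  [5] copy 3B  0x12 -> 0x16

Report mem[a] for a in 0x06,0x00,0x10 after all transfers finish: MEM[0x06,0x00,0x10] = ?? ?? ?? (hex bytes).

MEM[0x06,0x00,0x10] = 64 37 00

#0 dst[0x13+5] := {0x56,0xf4,0x00,0x32,0x15}
#1 dst[0x0d+4] := {0x00,0x32,0x15,0x88}
#2 dst[0x01+6] := {0x42,0x00,0x32,0x15,0x88,0x64}
#3 dst[0x10+4] := {0x00,0x32,0x15,0x88}
#4 dst[0x08+6] := {0x32,0x15,0x00,0x32,0x15,0x88}
#5 dst[0x16+3] := {0x15,0x88,0xf4}
query mem[0x06]=0x64, mem[0x00]=0x37, mem[0x10]=0x00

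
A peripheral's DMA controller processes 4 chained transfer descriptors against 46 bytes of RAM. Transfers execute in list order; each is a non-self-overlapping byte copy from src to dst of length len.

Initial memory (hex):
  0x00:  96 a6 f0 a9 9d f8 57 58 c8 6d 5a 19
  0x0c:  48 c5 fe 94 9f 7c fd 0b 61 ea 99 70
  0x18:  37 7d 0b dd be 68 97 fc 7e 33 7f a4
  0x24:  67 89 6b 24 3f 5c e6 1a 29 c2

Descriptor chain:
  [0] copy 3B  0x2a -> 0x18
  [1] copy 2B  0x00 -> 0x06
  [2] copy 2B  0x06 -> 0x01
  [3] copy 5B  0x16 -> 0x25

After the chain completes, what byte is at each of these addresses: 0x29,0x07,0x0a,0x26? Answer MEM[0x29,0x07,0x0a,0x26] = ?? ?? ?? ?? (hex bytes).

MEM[0x29,0x07,0x0a,0x26] = 29 a6 5a 70

#0 dst[0x18+3] := {0xe6,0x1a,0x29}
#1 dst[0x06+2] := {0x96,0xa6}
#2 dst[0x01+2] := {0x96,0xa6}
#3 dst[0x25+5] := {0x99,0x70,0xe6,0x1a,0x29}
query mem[0x29]=0x29, mem[0x07]=0xa6, mem[0x0a]=0x5a, mem[0x26]=0x70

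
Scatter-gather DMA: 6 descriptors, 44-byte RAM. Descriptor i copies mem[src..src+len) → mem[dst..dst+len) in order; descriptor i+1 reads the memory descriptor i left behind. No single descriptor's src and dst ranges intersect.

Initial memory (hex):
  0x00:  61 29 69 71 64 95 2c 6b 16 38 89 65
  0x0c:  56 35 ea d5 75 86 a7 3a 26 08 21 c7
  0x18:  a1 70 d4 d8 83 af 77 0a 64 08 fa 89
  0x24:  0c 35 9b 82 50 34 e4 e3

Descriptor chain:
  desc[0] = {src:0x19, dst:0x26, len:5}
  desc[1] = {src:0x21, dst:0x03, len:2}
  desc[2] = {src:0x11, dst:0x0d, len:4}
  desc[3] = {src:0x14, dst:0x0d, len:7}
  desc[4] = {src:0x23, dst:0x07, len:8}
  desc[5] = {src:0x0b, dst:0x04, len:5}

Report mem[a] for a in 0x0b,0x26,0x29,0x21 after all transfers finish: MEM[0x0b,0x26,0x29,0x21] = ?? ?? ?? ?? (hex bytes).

D0: mem[0x26..0x2a] <- [70 d4 d8 83 af]
D1: mem[0x03..0x04] <- [08 fa]
D2: mem[0x0d..0x10] <- [86 a7 3a 26]
D3: mem[0x0d..0x13] <- [26 08 21 c7 a1 70 d4]
D4: mem[0x07..0x0e] <- [89 0c 35 70 d4 d8 83 af]
D5: mem[0x04..0x08] <- [d4 d8 83 af 21]
query mem[0x0b]=0xd4, mem[0x26]=0x70, mem[0x29]=0x83, mem[0x21]=0x08

MEM[0x0b,0x26,0x29,0x21] = d4 70 83 08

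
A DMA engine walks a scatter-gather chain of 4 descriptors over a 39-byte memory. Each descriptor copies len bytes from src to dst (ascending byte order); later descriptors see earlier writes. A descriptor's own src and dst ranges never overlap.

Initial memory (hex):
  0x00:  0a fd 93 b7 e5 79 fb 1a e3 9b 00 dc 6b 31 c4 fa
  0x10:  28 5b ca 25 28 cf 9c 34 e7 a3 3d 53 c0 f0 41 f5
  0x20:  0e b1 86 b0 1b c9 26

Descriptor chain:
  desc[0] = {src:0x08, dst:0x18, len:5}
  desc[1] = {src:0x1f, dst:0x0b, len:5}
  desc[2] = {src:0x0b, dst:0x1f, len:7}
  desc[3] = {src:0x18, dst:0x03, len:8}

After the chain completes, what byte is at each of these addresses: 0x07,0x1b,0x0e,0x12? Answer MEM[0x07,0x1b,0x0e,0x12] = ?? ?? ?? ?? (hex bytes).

  after D0: wrote 5B at 0x18 = e39b00dc6b
  after D1: wrote 5B at 0x0b = f50eb186b0
  after D2: wrote 7B at 0x1f = f50eb186b0285b
  after D3: wrote 8B at 0x03 = e39b00dc6bf041f5
query mem[0x07]=0x6b, mem[0x1b]=0xdc, mem[0x0e]=0x86, mem[0x12]=0xca

MEM[0x07,0x1b,0x0e,0x12] = 6b dc 86 ca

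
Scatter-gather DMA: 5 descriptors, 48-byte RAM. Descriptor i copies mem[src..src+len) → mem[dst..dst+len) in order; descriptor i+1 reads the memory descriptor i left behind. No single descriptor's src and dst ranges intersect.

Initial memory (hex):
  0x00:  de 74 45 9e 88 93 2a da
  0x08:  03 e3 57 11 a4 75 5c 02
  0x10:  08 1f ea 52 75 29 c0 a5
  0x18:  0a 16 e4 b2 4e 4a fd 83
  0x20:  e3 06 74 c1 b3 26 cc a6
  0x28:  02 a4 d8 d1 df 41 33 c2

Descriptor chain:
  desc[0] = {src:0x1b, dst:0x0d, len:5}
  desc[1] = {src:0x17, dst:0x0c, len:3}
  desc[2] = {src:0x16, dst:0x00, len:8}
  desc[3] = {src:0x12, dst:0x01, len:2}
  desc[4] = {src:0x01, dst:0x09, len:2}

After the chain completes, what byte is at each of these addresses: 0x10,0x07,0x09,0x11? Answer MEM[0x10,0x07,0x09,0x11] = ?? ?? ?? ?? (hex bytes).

[0] 0x1b->0x0d len=5 : b2 4e 4a fd 83
[1] 0x17->0x0c len=3 : a5 0a 16
[2] 0x16->0x00 len=8 : c0 a5 0a 16 e4 b2 4e 4a
[3] 0x12->0x01 len=2 : ea 52
[4] 0x01->0x09 len=2 : ea 52
query mem[0x10]=0xfd, mem[0x07]=0x4a, mem[0x09]=0xea, mem[0x11]=0x83

MEM[0x10,0x07,0x09,0x11] = fd 4a ea 83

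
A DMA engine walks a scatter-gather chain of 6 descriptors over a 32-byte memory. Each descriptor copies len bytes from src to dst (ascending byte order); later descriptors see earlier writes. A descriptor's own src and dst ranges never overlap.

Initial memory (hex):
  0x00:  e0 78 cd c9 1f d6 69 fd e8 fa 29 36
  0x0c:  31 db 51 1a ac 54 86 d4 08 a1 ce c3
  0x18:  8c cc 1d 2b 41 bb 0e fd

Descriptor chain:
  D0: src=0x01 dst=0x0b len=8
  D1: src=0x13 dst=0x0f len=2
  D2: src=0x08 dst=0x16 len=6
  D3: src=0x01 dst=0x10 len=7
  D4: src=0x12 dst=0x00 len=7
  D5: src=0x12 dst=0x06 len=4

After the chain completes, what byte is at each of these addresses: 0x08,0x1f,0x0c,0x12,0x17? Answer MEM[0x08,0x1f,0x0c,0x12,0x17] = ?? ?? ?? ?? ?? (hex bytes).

MEM[0x08,0x1f,0x0c,0x12,0x17] = d6 fd cd c9 fa

#0 dst[0x0b+8] := {0x78,0xcd,0xc9,0x1f,0xd6,0x69,0xfd,0xe8}
#1 dst[0x0f+2] := {0xd4,0x08}
#2 dst[0x16+6] := {0xe8,0xfa,0x29,0x78,0xcd,0xc9}
#3 dst[0x10+7] := {0x78,0xcd,0xc9,0x1f,0xd6,0x69,0xfd}
#4 dst[0x00+7] := {0xc9,0x1f,0xd6,0x69,0xfd,0xfa,0x29}
#5 dst[0x06+4] := {0xc9,0x1f,0xd6,0x69}
query mem[0x08]=0xd6, mem[0x1f]=0xfd, mem[0x0c]=0xcd, mem[0x12]=0xc9, mem[0x17]=0xfa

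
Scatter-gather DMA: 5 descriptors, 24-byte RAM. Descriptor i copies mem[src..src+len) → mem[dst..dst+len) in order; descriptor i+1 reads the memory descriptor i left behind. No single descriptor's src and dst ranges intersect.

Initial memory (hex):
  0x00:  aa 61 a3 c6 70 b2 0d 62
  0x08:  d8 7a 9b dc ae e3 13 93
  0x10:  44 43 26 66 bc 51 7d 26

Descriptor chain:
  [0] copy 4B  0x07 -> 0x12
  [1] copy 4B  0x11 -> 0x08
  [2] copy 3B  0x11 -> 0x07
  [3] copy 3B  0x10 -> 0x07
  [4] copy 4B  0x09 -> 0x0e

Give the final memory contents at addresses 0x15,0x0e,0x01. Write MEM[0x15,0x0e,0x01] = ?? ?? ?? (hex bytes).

MEM[0x15,0x0e,0x01] = 9b 62 61

D0: mem[0x12..0x15] <- [62 d8 7a 9b]
D1: mem[0x08..0x0b] <- [43 62 d8 7a]
D2: mem[0x07..0x09] <- [43 62 d8]
D3: mem[0x07..0x09] <- [44 43 62]
D4: mem[0x0e..0x11] <- [62 d8 7a ae]
query mem[0x15]=0x9b, mem[0x0e]=0x62, mem[0x01]=0x61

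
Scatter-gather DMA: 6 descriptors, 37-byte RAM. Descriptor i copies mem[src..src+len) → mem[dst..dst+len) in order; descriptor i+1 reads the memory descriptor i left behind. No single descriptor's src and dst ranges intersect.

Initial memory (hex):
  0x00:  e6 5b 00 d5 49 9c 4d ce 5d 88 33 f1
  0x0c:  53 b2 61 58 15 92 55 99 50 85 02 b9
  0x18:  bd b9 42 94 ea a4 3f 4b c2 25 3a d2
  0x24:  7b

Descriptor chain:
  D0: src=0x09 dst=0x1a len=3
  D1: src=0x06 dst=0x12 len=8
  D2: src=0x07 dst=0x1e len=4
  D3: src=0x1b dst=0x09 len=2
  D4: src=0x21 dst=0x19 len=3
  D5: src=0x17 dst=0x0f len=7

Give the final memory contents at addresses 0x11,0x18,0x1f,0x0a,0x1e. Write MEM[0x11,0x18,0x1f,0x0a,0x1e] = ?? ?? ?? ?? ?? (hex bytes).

MEM[0x11,0x18,0x1f,0x0a,0x1e] = 33 53 5d f1 ce

[0] 0x09->0x1a len=3 : 88 33 f1
[1] 0x06->0x12 len=8 : 4d ce 5d 88 33 f1 53 b2
[2] 0x07->0x1e len=4 : ce 5d 88 33
[3] 0x1b->0x09 len=2 : 33 f1
[4] 0x21->0x19 len=3 : 33 3a d2
[5] 0x17->0x0f len=7 : f1 53 33 3a d2 f1 a4
query mem[0x11]=0x33, mem[0x18]=0x53, mem[0x1f]=0x5d, mem[0x0a]=0xf1, mem[0x1e]=0xce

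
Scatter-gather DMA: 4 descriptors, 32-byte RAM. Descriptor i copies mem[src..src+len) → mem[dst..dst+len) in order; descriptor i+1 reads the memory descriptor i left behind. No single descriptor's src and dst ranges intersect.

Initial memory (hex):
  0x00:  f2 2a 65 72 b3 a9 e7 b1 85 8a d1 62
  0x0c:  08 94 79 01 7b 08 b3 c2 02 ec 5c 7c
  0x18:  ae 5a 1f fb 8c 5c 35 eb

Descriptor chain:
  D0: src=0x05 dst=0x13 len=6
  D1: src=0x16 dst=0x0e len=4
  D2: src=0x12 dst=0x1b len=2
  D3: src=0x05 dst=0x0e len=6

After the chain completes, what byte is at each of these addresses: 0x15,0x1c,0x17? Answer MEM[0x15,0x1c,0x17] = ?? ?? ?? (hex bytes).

[0] 0x05->0x13 len=6 : a9 e7 b1 85 8a d1
[1] 0x16->0x0e len=4 : 85 8a d1 5a
[2] 0x12->0x1b len=2 : b3 a9
[3] 0x05->0x0e len=6 : a9 e7 b1 85 8a d1
query mem[0x15]=0xb1, mem[0x1c]=0xa9, mem[0x17]=0x8a

MEM[0x15,0x1c,0x17] = b1 a9 8a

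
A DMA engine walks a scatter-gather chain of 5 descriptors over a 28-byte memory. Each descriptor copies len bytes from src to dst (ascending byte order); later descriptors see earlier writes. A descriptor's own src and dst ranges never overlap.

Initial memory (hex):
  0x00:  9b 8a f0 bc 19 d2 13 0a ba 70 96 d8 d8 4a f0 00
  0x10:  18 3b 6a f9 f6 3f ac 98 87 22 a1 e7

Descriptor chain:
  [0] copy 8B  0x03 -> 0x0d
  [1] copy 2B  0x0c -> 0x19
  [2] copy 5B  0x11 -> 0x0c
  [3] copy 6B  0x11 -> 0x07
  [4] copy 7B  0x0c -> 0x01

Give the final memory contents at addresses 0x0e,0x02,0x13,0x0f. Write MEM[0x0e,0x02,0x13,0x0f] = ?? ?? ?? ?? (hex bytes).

D0: mem[0x0d..0x14] <- [bc 19 d2 13 0a ba 70 96]
D1: mem[0x19..0x1a] <- [d8 bc]
D2: mem[0x0c..0x10] <- [0a ba 70 96 3f]
D3: mem[0x07..0x0c] <- [0a ba 70 96 3f ac]
D4: mem[0x01..0x07] <- [ac ba 70 96 3f 0a ba]
query mem[0x0e]=0x70, mem[0x02]=0xba, mem[0x13]=0x70, mem[0x0f]=0x96

MEM[0x0e,0x02,0x13,0x0f] = 70 ba 70 96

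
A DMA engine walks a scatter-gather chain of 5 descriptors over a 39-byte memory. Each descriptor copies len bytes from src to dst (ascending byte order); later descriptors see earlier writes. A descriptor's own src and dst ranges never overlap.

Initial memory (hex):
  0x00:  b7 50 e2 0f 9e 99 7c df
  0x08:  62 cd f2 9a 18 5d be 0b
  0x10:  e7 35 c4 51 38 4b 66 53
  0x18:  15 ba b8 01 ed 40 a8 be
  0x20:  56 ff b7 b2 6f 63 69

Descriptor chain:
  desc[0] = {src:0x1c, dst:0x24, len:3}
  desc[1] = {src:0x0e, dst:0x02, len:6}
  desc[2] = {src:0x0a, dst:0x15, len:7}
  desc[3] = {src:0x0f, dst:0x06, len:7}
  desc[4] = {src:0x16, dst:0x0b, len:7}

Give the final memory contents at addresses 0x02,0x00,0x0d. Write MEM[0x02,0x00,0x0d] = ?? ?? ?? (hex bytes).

MEM[0x02,0x00,0x0d] = be b7 5d

D0: mem[0x24..0x26] <- [ed 40 a8]
D1: mem[0x02..0x07] <- [be 0b e7 35 c4 51]
D2: mem[0x15..0x1b] <- [f2 9a 18 5d be 0b e7]
D3: mem[0x06..0x0c] <- [0b e7 35 c4 51 38 f2]
D4: mem[0x0b..0x11] <- [9a 18 5d be 0b e7 ed]
query mem[0x02]=0xbe, mem[0x00]=0xb7, mem[0x0d]=0x5d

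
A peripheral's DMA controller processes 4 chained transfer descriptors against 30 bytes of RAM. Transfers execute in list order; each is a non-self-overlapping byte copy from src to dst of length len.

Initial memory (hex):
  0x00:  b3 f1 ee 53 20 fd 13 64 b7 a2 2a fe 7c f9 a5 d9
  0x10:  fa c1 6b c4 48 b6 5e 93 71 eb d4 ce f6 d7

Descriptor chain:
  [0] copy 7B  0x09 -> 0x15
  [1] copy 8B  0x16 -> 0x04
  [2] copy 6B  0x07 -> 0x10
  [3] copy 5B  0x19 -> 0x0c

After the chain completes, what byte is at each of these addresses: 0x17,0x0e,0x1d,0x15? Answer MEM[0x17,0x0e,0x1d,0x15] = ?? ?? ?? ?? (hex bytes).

[0] 0x09->0x15 len=7 : a2 2a fe 7c f9 a5 d9
[1] 0x16->0x04 len=8 : 2a fe 7c f9 a5 d9 f6 d7
[2] 0x07->0x10 len=6 : f9 a5 d9 f6 d7 7c
[3] 0x19->0x0c len=5 : f9 a5 d9 f6 d7
query mem[0x17]=0xfe, mem[0x0e]=0xd9, mem[0x1d]=0xd7, mem[0x15]=0x7c

MEM[0x17,0x0e,0x1d,0x15] = fe d9 d7 7c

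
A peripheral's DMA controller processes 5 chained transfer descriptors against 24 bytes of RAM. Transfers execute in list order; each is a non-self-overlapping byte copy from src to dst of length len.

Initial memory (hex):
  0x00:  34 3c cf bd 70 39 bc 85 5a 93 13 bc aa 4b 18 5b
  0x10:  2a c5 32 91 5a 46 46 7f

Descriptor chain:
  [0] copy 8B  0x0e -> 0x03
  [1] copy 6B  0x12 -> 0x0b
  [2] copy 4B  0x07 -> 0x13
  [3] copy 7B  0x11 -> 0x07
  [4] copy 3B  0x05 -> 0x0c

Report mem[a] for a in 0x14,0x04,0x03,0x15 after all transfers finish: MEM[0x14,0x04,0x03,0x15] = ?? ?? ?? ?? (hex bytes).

MEM[0x14,0x04,0x03,0x15] = 91 5b 18 5a

[0] 0x0e->0x03 len=8 : 18 5b 2a c5 32 91 5a 46
[1] 0x12->0x0b len=6 : 32 91 5a 46 46 7f
[2] 0x07->0x13 len=4 : 32 91 5a 46
[3] 0x11->0x07 len=7 : c5 32 32 91 5a 46 7f
[4] 0x05->0x0c len=3 : 2a c5 c5
query mem[0x14]=0x91, mem[0x04]=0x5b, mem[0x03]=0x18, mem[0x15]=0x5a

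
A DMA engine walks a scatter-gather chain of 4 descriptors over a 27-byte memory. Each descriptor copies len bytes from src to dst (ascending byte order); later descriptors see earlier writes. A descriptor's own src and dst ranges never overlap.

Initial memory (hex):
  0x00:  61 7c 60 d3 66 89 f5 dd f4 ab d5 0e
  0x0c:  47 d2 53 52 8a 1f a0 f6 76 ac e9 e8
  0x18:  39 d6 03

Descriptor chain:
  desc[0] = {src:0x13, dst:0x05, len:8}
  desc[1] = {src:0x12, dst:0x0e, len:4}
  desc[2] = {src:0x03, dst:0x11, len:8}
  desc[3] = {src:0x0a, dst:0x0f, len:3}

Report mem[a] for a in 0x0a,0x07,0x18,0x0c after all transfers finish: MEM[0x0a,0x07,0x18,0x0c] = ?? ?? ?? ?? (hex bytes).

MEM[0x0a,0x07,0x18,0x0c] = 39 ac 39 03

  after D0: wrote 8B at 0x05 = f676ace9e839d603
  after D1: wrote 4B at 0x0e = a0f676ac
  after D2: wrote 8B at 0x11 = d366f676ace9e839
  after D3: wrote 3B at 0x0f = 39d603
query mem[0x0a]=0x39, mem[0x07]=0xac, mem[0x18]=0x39, mem[0x0c]=0x03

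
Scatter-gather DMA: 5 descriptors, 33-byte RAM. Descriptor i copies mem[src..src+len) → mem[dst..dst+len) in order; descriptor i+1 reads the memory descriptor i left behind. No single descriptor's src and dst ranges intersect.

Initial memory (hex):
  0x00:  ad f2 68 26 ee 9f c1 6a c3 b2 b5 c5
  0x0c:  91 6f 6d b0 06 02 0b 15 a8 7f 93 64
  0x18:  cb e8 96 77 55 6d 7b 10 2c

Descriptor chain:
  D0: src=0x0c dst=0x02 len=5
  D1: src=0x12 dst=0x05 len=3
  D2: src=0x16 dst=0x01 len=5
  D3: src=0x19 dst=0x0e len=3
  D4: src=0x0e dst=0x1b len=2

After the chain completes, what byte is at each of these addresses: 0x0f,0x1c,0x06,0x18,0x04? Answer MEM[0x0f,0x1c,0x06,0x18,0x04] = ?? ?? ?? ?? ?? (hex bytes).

  after D0: wrote 5B at 0x02 = 916f6db006
  after D1: wrote 3B at 0x05 = 0b15a8
  after D2: wrote 5B at 0x01 = 9364cbe896
  after D3: wrote 3B at 0x0e = e89677
  after D4: wrote 2B at 0x1b = e896
query mem[0x0f]=0x96, mem[0x1c]=0x96, mem[0x06]=0x15, mem[0x18]=0xcb, mem[0x04]=0xe8

MEM[0x0f,0x1c,0x06,0x18,0x04] = 96 96 15 cb e8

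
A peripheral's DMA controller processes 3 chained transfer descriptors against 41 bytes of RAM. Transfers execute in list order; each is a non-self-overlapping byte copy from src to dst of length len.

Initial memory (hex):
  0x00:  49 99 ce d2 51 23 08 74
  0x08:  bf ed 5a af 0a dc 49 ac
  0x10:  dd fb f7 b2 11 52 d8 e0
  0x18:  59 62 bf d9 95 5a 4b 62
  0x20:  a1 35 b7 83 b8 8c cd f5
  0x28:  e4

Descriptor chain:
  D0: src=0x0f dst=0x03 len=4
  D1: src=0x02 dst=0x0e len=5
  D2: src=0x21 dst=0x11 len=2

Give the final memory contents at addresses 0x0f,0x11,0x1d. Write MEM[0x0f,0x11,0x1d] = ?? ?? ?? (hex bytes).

D0: mem[0x03..0x06] <- [ac dd fb f7]
D1: mem[0x0e..0x12] <- [ce ac dd fb f7]
D2: mem[0x11..0x12] <- [35 b7]
query mem[0x0f]=0xac, mem[0x11]=0x35, mem[0x1d]=0x5a

MEM[0x0f,0x11,0x1d] = ac 35 5a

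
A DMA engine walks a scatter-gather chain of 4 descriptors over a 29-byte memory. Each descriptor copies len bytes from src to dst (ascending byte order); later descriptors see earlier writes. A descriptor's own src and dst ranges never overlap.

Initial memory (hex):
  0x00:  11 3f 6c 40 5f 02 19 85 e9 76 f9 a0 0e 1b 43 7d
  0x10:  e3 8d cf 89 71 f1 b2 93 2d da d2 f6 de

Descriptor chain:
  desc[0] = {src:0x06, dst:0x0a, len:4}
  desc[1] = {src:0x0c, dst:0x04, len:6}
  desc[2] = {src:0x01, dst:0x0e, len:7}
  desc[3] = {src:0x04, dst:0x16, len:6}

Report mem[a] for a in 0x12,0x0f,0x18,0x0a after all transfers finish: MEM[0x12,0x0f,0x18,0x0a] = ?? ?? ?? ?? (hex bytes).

#0 dst[0x0a+4] := {0x19,0x85,0xe9,0x76}
#1 dst[0x04+6] := {0xe9,0x76,0x43,0x7d,0xe3,0x8d}
#2 dst[0x0e+7] := {0x3f,0x6c,0x40,0xe9,0x76,0x43,0x7d}
#3 dst[0x16+6] := {0xe9,0x76,0x43,0x7d,0xe3,0x8d}
query mem[0x12]=0x76, mem[0x0f]=0x6c, mem[0x18]=0x43, mem[0x0a]=0x19

MEM[0x12,0x0f,0x18,0x0a] = 76 6c 43 19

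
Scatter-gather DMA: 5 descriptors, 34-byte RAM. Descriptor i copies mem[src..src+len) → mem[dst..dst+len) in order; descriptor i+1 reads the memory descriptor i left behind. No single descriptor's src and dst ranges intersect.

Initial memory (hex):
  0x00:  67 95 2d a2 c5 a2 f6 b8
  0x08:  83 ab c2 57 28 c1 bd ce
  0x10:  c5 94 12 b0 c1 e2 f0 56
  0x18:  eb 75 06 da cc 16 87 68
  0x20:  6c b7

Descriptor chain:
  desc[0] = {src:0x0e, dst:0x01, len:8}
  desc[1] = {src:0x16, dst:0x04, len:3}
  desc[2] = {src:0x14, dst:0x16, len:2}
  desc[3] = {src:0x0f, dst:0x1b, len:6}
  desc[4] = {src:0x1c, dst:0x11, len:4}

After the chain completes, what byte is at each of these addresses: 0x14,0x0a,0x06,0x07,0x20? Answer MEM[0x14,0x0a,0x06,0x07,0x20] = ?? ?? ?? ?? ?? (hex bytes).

MEM[0x14,0x0a,0x06,0x07,0x20] = b0 c2 eb c1 c1

  after D0: wrote 8B at 0x01 = bdcec59412b0c1e2
  after D1: wrote 3B at 0x04 = f056eb
  after D2: wrote 2B at 0x16 = c1e2
  after D3: wrote 6B at 0x1b = cec59412b0c1
  after D4: wrote 4B at 0x11 = c59412b0
query mem[0x14]=0xb0, mem[0x0a]=0xc2, mem[0x06]=0xeb, mem[0x07]=0xc1, mem[0x20]=0xc1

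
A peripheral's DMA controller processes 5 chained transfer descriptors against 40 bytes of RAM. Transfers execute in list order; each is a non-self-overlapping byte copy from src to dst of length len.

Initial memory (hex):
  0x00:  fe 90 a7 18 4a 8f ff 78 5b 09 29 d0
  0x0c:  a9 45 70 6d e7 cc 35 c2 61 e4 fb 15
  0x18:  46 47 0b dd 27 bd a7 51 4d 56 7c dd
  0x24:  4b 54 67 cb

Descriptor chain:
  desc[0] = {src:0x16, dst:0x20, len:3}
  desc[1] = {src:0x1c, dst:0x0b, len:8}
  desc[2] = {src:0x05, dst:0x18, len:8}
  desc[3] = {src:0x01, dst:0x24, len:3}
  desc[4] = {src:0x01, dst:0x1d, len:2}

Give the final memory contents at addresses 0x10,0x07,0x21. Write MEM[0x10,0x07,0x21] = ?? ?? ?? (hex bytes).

MEM[0x10,0x07,0x21] = 15 78 15

D0: mem[0x20..0x22] <- [fb 15 46]
D1: mem[0x0b..0x12] <- [27 bd a7 51 fb 15 46 dd]
D2: mem[0x18..0x1f] <- [8f ff 78 5b 09 29 27 bd]
D3: mem[0x24..0x26] <- [90 a7 18]
D4: mem[0x1d..0x1e] <- [90 a7]
query mem[0x10]=0x15, mem[0x07]=0x78, mem[0x21]=0x15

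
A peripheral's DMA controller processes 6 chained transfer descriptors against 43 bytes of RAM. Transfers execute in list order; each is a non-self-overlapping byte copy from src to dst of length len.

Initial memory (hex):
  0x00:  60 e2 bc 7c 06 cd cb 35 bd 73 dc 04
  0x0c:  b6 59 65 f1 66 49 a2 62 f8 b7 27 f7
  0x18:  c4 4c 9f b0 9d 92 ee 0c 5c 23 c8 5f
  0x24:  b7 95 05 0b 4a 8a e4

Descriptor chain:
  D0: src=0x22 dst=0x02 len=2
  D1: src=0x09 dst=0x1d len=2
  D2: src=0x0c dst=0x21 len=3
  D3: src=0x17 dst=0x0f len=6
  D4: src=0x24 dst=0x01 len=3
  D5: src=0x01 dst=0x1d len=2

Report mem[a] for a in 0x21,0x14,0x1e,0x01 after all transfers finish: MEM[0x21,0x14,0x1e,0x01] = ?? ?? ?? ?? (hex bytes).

MEM[0x21,0x14,0x1e,0x01] = b6 9d 95 b7

D0: mem[0x02..0x03] <- [c8 5f]
D1: mem[0x1d..0x1e] <- [73 dc]
D2: mem[0x21..0x23] <- [b6 59 65]
D3: mem[0x0f..0x14] <- [f7 c4 4c 9f b0 9d]
D4: mem[0x01..0x03] <- [b7 95 05]
D5: mem[0x1d..0x1e] <- [b7 95]
query mem[0x21]=0xb6, mem[0x14]=0x9d, mem[0x1e]=0x95, mem[0x01]=0xb7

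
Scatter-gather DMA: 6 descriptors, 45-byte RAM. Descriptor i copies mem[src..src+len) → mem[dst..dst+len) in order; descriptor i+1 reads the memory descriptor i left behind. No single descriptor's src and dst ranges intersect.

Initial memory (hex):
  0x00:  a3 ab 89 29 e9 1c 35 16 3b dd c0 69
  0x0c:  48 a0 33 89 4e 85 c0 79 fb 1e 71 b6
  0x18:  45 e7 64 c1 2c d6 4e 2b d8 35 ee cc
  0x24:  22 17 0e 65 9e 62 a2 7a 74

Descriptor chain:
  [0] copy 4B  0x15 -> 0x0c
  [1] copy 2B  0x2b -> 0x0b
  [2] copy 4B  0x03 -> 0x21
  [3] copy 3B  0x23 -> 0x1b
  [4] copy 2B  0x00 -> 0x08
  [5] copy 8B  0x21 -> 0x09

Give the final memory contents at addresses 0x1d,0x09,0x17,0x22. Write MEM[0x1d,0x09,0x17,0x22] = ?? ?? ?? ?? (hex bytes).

MEM[0x1d,0x09,0x17,0x22] = 17 29 b6 e9

[0] 0x15->0x0c len=4 : 1e 71 b6 45
[1] 0x2b->0x0b len=2 : 7a 74
[2] 0x03->0x21 len=4 : 29 e9 1c 35
[3] 0x23->0x1b len=3 : 1c 35 17
[4] 0x00->0x08 len=2 : a3 ab
[5] 0x21->0x09 len=8 : 29 e9 1c 35 17 0e 65 9e
query mem[0x1d]=0x17, mem[0x09]=0x29, mem[0x17]=0xb6, mem[0x22]=0xe9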